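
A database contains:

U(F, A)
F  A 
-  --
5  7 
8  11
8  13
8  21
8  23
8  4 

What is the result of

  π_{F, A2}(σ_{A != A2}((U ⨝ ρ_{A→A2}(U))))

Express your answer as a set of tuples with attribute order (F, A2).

ρ[A→A2]: schema becomes (F, A2); tuples unchanged.
Joining U and ρ_{A→A2}(U) on F yields {(5, 7, 7), (8, 11, 11), (8, 11, 13), (8, 11, 21), (8, 11, 23), (8, 11, 4), (8, 13, 11), (8, 13, 13), (8, 13, 21), (8, 13, 23), (8, 13, 4), (8, 21, 11), (8, 21, 13), (8, 21, 21), (8, 21, 23), (8, 21, 4), (8, 23, 11), (8, 23, 13), (8, 23, 21), (8, 23, 23), (8, 23, 4), (8, 4, 11), (8, 4, 13), (8, 4, 21), (8, 4, 23), (8, 4, 4)}.
Filtering on A != A2 leaves {(8, 11, 13), (8, 11, 21), (8, 11, 23), (8, 11, 4), (8, 13, 11), (8, 13, 21), (8, 13, 23), (8, 13, 4), (8, 21, 11), (8, 21, 13), (8, 21, 23), (8, 21, 4), (8, 23, 11), (8, 23, 13), (8, 23, 21), (8, 23, 4), (8, 4, 11), (8, 4, 13), (8, 4, 21), (8, 4, 23)}.
Projecting to F, A2 (15 duplicate(s) eliminated): {(8, 11), (8, 13), (8, 21), (8, 23), (8, 4)}

{(8, 11), (8, 13), (8, 21), (8, 23), (8, 4)}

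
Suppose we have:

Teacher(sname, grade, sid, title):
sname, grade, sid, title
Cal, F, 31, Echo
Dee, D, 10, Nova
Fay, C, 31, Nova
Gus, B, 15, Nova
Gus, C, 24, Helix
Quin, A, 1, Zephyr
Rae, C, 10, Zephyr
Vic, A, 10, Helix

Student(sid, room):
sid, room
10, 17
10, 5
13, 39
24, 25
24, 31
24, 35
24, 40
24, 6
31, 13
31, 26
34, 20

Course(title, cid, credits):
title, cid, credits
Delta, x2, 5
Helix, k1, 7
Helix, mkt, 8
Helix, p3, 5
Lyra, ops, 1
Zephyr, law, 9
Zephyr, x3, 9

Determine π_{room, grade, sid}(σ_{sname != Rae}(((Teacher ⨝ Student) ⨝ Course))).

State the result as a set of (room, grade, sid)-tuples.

Teacher ⋈ Student (natural join on sid): {(Cal, F, 31, Echo, 13), (Cal, F, 31, Echo, 26), (Dee, D, 10, Nova, 17), (Dee, D, 10, Nova, 5), (Fay, C, 31, Nova, 13), (Fay, C, 31, Nova, 26), (Gus, C, 24, Helix, 25), (Gus, C, 24, Helix, 31), (Gus, C, 24, Helix, 35), (Gus, C, 24, Helix, 40), (Gus, C, 24, Helix, 6), (Rae, C, 10, Zephyr, 17), (Rae, C, 10, Zephyr, 5), (Vic, A, 10, Helix, 17), (Vic, A, 10, Helix, 5)}
(Teacher ⨝ Student) ⋈ Course (natural join on title): {(Gus, C, 24, Helix, 25, k1, 7), (Gus, C, 24, Helix, 25, mkt, 8), (Gus, C, 24, Helix, 25, p3, 5), (Gus, C, 24, Helix, 31, k1, 7), (Gus, C, 24, Helix, 31, mkt, 8), (Gus, C, 24, Helix, 31, p3, 5), (Gus, C, 24, Helix, 35, k1, 7), (Gus, C, 24, Helix, 35, mkt, 8), (Gus, C, 24, Helix, 35, p3, 5), (Gus, C, 24, Helix, 40, k1, 7), (Gus, C, 24, Helix, 40, mkt, 8), (Gus, C, 24, Helix, 40, p3, 5), (Gus, C, 24, Helix, 6, k1, 7), (Gus, C, 24, Helix, 6, mkt, 8), (Gus, C, 24, Helix, 6, p3, 5), (Rae, C, 10, Zephyr, 17, law, 9), (Rae, C, 10, Zephyr, 17, x3, 9), (Rae, C, 10, Zephyr, 5, law, 9), (Rae, C, 10, Zephyr, 5, x3, 9), (Vic, A, 10, Helix, 17, k1, 7), (Vic, A, 10, Helix, 17, mkt, 8), (Vic, A, 10, Helix, 17, p3, 5), (Vic, A, 10, Helix, 5, k1, 7), (Vic, A, 10, Helix, 5, mkt, 8), (Vic, A, 10, Helix, 5, p3, 5)}
Filtering on sname != Rae leaves {(Gus, C, 24, Helix, 25, k1, 7), (Gus, C, 24, Helix, 25, mkt, 8), (Gus, C, 24, Helix, 25, p3, 5), (Gus, C, 24, Helix, 31, k1, 7), (Gus, C, 24, Helix, 31, mkt, 8), (Gus, C, 24, Helix, 31, p3, 5), (Gus, C, 24, Helix, 35, k1, 7), (Gus, C, 24, Helix, 35, mkt, 8), (Gus, C, 24, Helix, 35, p3, 5), (Gus, C, 24, Helix, 40, k1, 7), (Gus, C, 24, Helix, 40, mkt, 8), (Gus, C, 24, Helix, 40, p3, 5), (Gus, C, 24, Helix, 6, k1, 7), (Gus, C, 24, Helix, 6, mkt, 8), (Gus, C, 24, Helix, 6, p3, 5), (Vic, A, 10, Helix, 17, k1, 7), (Vic, A, 10, Helix, 17, mkt, 8), (Vic, A, 10, Helix, 17, p3, 5), (Vic, A, 10, Helix, 5, k1, 7), (Vic, A, 10, Helix, 5, mkt, 8), (Vic, A, 10, Helix, 5, p3, 5)}.
Keep only column(s) room, grade, sid (14 duplicate(s) eliminated): {(17, A, 10), (25, C, 24), (31, C, 24), (35, C, 24), (40, C, 24), (5, A, 10), (6, C, 24)}

{(17, A, 10), (25, C, 24), (31, C, 24), (35, C, 24), (40, C, 24), (5, A, 10), (6, C, 24)}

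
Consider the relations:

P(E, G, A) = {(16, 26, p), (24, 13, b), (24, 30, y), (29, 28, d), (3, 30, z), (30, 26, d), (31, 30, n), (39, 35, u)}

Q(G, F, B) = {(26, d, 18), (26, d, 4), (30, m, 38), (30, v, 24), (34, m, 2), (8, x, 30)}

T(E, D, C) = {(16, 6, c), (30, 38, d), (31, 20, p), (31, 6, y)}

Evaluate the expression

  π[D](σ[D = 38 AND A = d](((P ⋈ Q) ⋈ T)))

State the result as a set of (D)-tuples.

{38}

Natural join on G: {(16, 26, p, d, 18), (16, 26, p, d, 4), (24, 30, y, m, 38), (24, 30, y, v, 24), (3, 30, z, m, 38), (3, 30, z, v, 24), (30, 26, d, d, 18), (30, 26, d, d, 4), (31, 30, n, m, 38), (31, 30, n, v, 24)}
Natural join on E: {(16, 26, p, d, 18, 6, c), (16, 26, p, d, 4, 6, c), (30, 26, d, d, 18, 38, d), (30, 26, d, d, 4, 38, d), (31, 30, n, m, 38, 20, p), (31, 30, n, m, 38, 6, y), (31, 30, n, v, 24, 20, p), (31, 30, n, v, 24, 6, y)}
σ[D = 38 AND A = d]: keep tuples satisfying D = 38 AND A = d → {(30, 26, d, d, 18, 38, d), (30, 26, d, d, 4, 38, d)}
Projecting to D (1 duplicate(s) eliminated): {38}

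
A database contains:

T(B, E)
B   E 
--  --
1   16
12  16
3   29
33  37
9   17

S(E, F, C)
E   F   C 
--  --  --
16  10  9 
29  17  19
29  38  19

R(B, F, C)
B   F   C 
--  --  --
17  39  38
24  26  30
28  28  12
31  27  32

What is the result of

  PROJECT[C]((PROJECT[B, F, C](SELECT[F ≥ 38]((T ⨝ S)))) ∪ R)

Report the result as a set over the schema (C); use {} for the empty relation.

{12, 19, 30, 32, 38}

T ⋈ S (natural join on E): {(1, 16, 10, 9), (12, 16, 10, 9), (3, 29, 17, 19), (3, 29, 38, 19)}
Apply σ_{F ≥ 38}; surviving tuples: {(3, 29, 38, 19)}
Keep only column(s) B, F, C: {(3, 38, 19)}
Set union of the two operands is {(17, 39, 38), (24, 26, 30), (28, 28, 12), (3, 38, 19), (31, 27, 32)}.
Keep only column(s) C: {12, 19, 30, 32, 38}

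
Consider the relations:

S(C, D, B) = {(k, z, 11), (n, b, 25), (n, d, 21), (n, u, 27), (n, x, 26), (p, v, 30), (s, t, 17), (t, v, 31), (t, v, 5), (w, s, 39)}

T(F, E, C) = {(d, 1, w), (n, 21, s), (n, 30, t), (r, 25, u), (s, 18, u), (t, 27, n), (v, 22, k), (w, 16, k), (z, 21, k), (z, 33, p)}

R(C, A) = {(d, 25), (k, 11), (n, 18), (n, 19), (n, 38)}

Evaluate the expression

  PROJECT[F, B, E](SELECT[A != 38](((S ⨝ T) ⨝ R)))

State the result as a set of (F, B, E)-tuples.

S ⋈ T (natural join on C): {(k, z, 11, v, 22), (k, z, 11, w, 16), (k, z, 11, z, 21), (n, b, 25, t, 27), (n, d, 21, t, 27), (n, u, 27, t, 27), (n, x, 26, t, 27), (p, v, 30, z, 33), (s, t, 17, n, 21), (t, v, 31, n, 30), (t, v, 5, n, 30), (w, s, 39, d, 1)}
(S ⨝ T) ⋈ R (natural join on C): {(k, z, 11, v, 22, 11), (k, z, 11, w, 16, 11), (k, z, 11, z, 21, 11), (n, b, 25, t, 27, 18), (n, b, 25, t, 27, 19), (n, b, 25, t, 27, 38), (n, d, 21, t, 27, 18), (n, d, 21, t, 27, 19), (n, d, 21, t, 27, 38), (n, u, 27, t, 27, 18), (n, u, 27, t, 27, 19), (n, u, 27, t, 27, 38), (n, x, 26, t, 27, 18), (n, x, 26, t, 27, 19), (n, x, 26, t, 27, 38)}
σ[A != 38]: keep tuples satisfying A != 38 → {(k, z, 11, v, 22, 11), (k, z, 11, w, 16, 11), (k, z, 11, z, 21, 11), (n, b, 25, t, 27, 18), (n, b, 25, t, 27, 19), (n, d, 21, t, 27, 18), (n, d, 21, t, 27, 19), (n, u, 27, t, 27, 18), (n, u, 27, t, 27, 19), (n, x, 26, t, 27, 18), (n, x, 26, t, 27, 19)}
π[F, B, E]: project onto (F, B, E) (4 duplicate(s) eliminated) → {(t, 21, 27), (t, 25, 27), (t, 26, 27), (t, 27, 27), (v, 11, 22), (w, 11, 16), (z, 11, 21)}

{(t, 21, 27), (t, 25, 27), (t, 26, 27), (t, 27, 27), (v, 11, 22), (w, 11, 16), (z, 11, 21)}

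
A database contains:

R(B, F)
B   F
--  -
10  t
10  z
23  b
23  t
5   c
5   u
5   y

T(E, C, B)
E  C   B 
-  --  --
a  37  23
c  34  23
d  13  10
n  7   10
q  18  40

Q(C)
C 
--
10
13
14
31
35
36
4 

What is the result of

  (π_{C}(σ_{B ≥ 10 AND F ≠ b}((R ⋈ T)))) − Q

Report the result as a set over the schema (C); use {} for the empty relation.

{34, 37, 7}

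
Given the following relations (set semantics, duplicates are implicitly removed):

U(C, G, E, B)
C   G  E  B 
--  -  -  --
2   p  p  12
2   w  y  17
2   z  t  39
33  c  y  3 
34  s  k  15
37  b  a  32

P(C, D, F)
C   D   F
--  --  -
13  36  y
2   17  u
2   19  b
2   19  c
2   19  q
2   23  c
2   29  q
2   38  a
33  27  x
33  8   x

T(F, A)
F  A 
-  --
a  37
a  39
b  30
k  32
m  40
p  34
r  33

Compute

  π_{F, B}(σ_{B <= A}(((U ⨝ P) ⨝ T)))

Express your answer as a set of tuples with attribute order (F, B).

U ⋈ P (natural join on C): {(2, p, p, 12, 17, u), (2, p, p, 12, 19, b), (2, p, p, 12, 19, c), (2, p, p, 12, 19, q), (2, p, p, 12, 23, c), (2, p, p, 12, 29, q), (2, p, p, 12, 38, a), (2, w, y, 17, 17, u), (2, w, y, 17, 19, b), (2, w, y, 17, 19, c), (2, w, y, 17, 19, q), (2, w, y, 17, 23, c), (2, w, y, 17, 29, q), (2, w, y, 17, 38, a), (2, z, t, 39, 17, u), (2, z, t, 39, 19, b), (2, z, t, 39, 19, c), (2, z, t, 39, 19, q), (2, z, t, 39, 23, c), (2, z, t, 39, 29, q), (2, z, t, 39, 38, a), (33, c, y, 3, 27, x), (33, c, y, 3, 8, x)}
(U ⨝ P) ⋈ T (natural join on F): {(2, p, p, 12, 19, b, 30), (2, p, p, 12, 38, a, 37), (2, p, p, 12, 38, a, 39), (2, w, y, 17, 19, b, 30), (2, w, y, 17, 38, a, 37), (2, w, y, 17, 38, a, 39), (2, z, t, 39, 19, b, 30), (2, z, t, 39, 38, a, 37), (2, z, t, 39, 38, a, 39)}
Apply σ_{B <= A}; surviving tuples: {(2, p, p, 12, 19, b, 30), (2, p, p, 12, 38, a, 37), (2, p, p, 12, 38, a, 39), (2, w, y, 17, 19, b, 30), (2, w, y, 17, 38, a, 37), (2, w, y, 17, 38, a, 39), (2, z, t, 39, 38, a, 39)}
Keep only column(s) F, B (2 duplicate(s) eliminated): {(a, 12), (a, 17), (a, 39), (b, 12), (b, 17)}

{(a, 12), (a, 17), (a, 39), (b, 12), (b, 17)}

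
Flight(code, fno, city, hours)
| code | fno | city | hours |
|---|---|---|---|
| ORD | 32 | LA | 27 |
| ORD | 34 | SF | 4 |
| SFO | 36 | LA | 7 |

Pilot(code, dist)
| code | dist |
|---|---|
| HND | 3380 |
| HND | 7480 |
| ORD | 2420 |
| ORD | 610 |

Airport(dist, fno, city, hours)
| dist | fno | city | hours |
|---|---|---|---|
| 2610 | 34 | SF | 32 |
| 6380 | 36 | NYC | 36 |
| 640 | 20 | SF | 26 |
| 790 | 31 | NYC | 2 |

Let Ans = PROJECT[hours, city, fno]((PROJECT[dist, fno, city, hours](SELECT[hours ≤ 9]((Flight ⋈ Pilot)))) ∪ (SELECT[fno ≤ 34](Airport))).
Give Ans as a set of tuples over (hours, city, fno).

{(2, NYC, 31), (26, SF, 20), (32, SF, 34), (4, SF, 34)}

Joining Flight and Pilot on code yields {(ORD, 32, LA, 27, 2420), (ORD, 32, LA, 27, 610), (ORD, 34, SF, 4, 2420), (ORD, 34, SF, 4, 610)}.
Apply σ_{hours ≤ 9}; surviving tuples: {(ORD, 34, SF, 4, 2420), (ORD, 34, SF, 4, 610)}
π[dist, fno, city, hours]: project onto (dist, fno, city, hours) → {(2420, 34, SF, 4), (610, 34, SF, 4)}
Apply σ_{fno ≤ 34}; surviving tuples: {(2610, 34, SF, 32), (640, 20, SF, 26), (790, 31, NYC, 2)}
Taking the union: {(2420, 34, SF, 4), (2610, 34, SF, 32), (610, 34, SF, 4), (640, 20, SF, 26), (790, 31, NYC, 2)}
π[hours, city, fno]: project onto (hours, city, fno) (1 duplicate(s) eliminated) → {(2, NYC, 31), (26, SF, 20), (32, SF, 34), (4, SF, 34)}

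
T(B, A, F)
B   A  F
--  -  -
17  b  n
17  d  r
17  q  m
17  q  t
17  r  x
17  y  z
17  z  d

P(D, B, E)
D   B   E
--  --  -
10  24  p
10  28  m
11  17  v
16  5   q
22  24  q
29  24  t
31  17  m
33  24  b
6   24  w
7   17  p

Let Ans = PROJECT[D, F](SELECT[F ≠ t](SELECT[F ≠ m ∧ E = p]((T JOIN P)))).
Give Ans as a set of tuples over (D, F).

{(7, d), (7, n), (7, r), (7, x), (7, z)}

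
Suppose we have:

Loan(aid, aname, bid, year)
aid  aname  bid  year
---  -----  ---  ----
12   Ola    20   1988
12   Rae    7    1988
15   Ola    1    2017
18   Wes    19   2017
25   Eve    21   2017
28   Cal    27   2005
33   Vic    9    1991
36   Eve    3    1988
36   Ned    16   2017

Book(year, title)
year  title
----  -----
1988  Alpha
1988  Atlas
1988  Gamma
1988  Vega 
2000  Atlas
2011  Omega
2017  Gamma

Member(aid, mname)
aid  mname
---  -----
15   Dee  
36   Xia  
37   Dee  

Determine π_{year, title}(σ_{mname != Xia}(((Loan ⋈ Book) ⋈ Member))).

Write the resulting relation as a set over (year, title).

{(2017, Gamma)}

Natural join on year: {(12, Ola, 20, 1988, Alpha), (12, Ola, 20, 1988, Atlas), (12, Ola, 20, 1988, Gamma), (12, Ola, 20, 1988, Vega), (12, Rae, 7, 1988, Alpha), (12, Rae, 7, 1988, Atlas), (12, Rae, 7, 1988, Gamma), (12, Rae, 7, 1988, Vega), (15, Ola, 1, 2017, Gamma), (18, Wes, 19, 2017, Gamma), (25, Eve, 21, 2017, Gamma), (36, Eve, 3, 1988, Alpha), (36, Eve, 3, 1988, Atlas), (36, Eve, 3, 1988, Gamma), (36, Eve, 3, 1988, Vega), (36, Ned, 16, 2017, Gamma)}
Natural join on aid: {(15, Ola, 1, 2017, Gamma, Dee), (36, Eve, 3, 1988, Alpha, Xia), (36, Eve, 3, 1988, Atlas, Xia), (36, Eve, 3, 1988, Gamma, Xia), (36, Eve, 3, 1988, Vega, Xia), (36, Ned, 16, 2017, Gamma, Xia)}
σ[mname != Xia]: keep tuples satisfying mname != Xia → {(15, Ola, 1, 2017, Gamma, Dee)}
Projecting to year, title: {(2017, Gamma)}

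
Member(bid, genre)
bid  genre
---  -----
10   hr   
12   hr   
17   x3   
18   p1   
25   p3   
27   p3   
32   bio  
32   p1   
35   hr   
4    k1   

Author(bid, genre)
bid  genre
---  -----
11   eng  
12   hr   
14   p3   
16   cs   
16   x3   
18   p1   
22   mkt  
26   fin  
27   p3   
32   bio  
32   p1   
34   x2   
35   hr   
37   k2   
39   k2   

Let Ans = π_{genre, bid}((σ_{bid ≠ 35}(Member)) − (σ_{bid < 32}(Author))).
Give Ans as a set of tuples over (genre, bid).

{(bio, 32), (hr, 10), (k1, 4), (p1, 32), (p3, 25), (x3, 17)}

Selection bid ≠ 35: {(10, hr), (12, hr), (17, x3), (18, p1), (25, p3), (27, p3), (32, bio), (32, p1), (4, k1)}
Selection bid < 32: {(11, eng), (12, hr), (14, p3), (16, cs), (16, x3), (18, p1), (22, mkt), (26, fin), (27, p3)}
Set difference of the two operands is {(10, hr), (17, x3), (25, p3), (32, bio), (32, p1), (4, k1)}.
π[genre, bid]: project onto (genre, bid) → {(bio, 32), (hr, 10), (k1, 4), (p1, 32), (p3, 25), (x3, 17)}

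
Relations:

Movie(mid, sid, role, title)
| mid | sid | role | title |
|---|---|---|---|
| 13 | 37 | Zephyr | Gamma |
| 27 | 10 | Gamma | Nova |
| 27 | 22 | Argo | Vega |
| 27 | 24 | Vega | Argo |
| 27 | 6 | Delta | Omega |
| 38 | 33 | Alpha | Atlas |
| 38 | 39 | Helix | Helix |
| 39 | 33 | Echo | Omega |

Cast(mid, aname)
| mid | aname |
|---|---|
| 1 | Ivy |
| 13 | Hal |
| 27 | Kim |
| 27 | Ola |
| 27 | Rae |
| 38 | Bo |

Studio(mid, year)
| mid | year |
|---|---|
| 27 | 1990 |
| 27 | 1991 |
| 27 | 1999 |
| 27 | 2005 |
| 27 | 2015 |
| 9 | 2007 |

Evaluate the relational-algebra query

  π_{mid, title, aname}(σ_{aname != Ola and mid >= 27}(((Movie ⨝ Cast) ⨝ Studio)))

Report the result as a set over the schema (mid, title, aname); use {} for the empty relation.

Movie ⋈ Cast (natural join on mid): {(13, 37, Zephyr, Gamma, Hal), (27, 10, Gamma, Nova, Kim), (27, 10, Gamma, Nova, Ola), (27, 10, Gamma, Nova, Rae), (27, 22, Argo, Vega, Kim), (27, 22, Argo, Vega, Ola), (27, 22, Argo, Vega, Rae), (27, 24, Vega, Argo, Kim), (27, 24, Vega, Argo, Ola), (27, 24, Vega, Argo, Rae), (27, 6, Delta, Omega, Kim), (27, 6, Delta, Omega, Ola), (27, 6, Delta, Omega, Rae), (38, 33, Alpha, Atlas, Bo), (38, 39, Helix, Helix, Bo)}
(Movie ⨝ Cast) ⋈ Studio (natural join on mid): {(27, 10, Gamma, Nova, Kim, 1990), (27, 10, Gamma, Nova, Kim, 1991), (27, 10, Gamma, Nova, Kim, 1999), (27, 10, Gamma, Nova, Kim, 2005), (27, 10, Gamma, Nova, Kim, 2015), (27, 10, Gamma, Nova, Ola, 1990), (27, 10, Gamma, Nova, Ola, 1991), (27, 10, Gamma, Nova, Ola, 1999), (27, 10, Gamma, Nova, Ola, 2005), (27, 10, Gamma, Nova, Ola, 2015), (27, 10, Gamma, Nova, Rae, 1990), (27, 10, Gamma, Nova, Rae, 1991), (27, 10, Gamma, Nova, Rae, 1999), (27, 10, Gamma, Nova, Rae, 2005), (27, 10, Gamma, Nova, Rae, 2015), (27, 22, Argo, Vega, Kim, 1990), (27, 22, Argo, Vega, Kim, 1991), (27, 22, Argo, Vega, Kim, 1999), (27, 22, Argo, Vega, Kim, 2005), (27, 22, Argo, Vega, Kim, 2015), (27, 22, Argo, Vega, Ola, 1990), (27, 22, Argo, Vega, Ola, 1991), (27, 22, Argo, Vega, Ola, 1999), (27, 22, Argo, Vega, Ola, 2005), (27, 22, Argo, Vega, Ola, 2015), (27, 22, Argo, Vega, Rae, 1990), (27, 22, Argo, Vega, Rae, 1991), (27, 22, Argo, Vega, Rae, 1999), (27, 22, Argo, Vega, Rae, 2005), (27, 22, Argo, Vega, Rae, 2015), (27, 24, Vega, Argo, Kim, 1990), (27, 24, Vega, Argo, Kim, 1991), (27, 24, Vega, Argo, Kim, 1999), (27, 24, Vega, Argo, Kim, 2005), (27, 24, Vega, Argo, Kim, 2015), (27, 24, Vega, Argo, Ola, 1990), (27, 24, Vega, Argo, Ola, 1991), (27, 24, Vega, Argo, Ola, 1999), (27, 24, Vega, Argo, Ola, 2005), (27, 24, Vega, Argo, Ola, 2015), (27, 24, Vega, Argo, Rae, 1990), (27, 24, Vega, Argo, Rae, 1991), (27, 24, Vega, Argo, Rae, 1999), (27, 24, Vega, Argo, Rae, 2005), (27, 24, Vega, Argo, Rae, 2015), (27, 6, Delta, Omega, Kim, 1990), (27, 6, Delta, Omega, Kim, 1991), (27, 6, Delta, Omega, Kim, 1999), (27, 6, Delta, Omega, Kim, 2005), (27, 6, Delta, Omega, Kim, 2015), (27, 6, Delta, Omega, Ola, 1990), (27, 6, Delta, Omega, Ola, 1991), (27, 6, Delta, Omega, Ola, 1999), (27, 6, Delta, Omega, Ola, 2005), (27, 6, Delta, Omega, Ola, 2015), (27, 6, Delta, Omega, Rae, 1990), (27, 6, Delta, Omega, Rae, 1991), (27, 6, Delta, Omega, Rae, 1999), (27, 6, Delta, Omega, Rae, 2005), (27, 6, Delta, Omega, Rae, 2015)}
Selection aname != Ola and mid >= 27: {(27, 10, Gamma, Nova, Kim, 1990), (27, 10, Gamma, Nova, Kim, 1991), (27, 10, Gamma, Nova, Kim, 1999), (27, 10, Gamma, Nova, Kim, 2005), (27, 10, Gamma, Nova, Kim, 2015), (27, 10, Gamma, Nova, Rae, 1990), (27, 10, Gamma, Nova, Rae, 1991), (27, 10, Gamma, Nova, Rae, 1999), (27, 10, Gamma, Nova, Rae, 2005), (27, 10, Gamma, Nova, Rae, 2015), (27, 22, Argo, Vega, Kim, 1990), (27, 22, Argo, Vega, Kim, 1991), (27, 22, Argo, Vega, Kim, 1999), (27, 22, Argo, Vega, Kim, 2005), (27, 22, Argo, Vega, Kim, 2015), (27, 22, Argo, Vega, Rae, 1990), (27, 22, Argo, Vega, Rae, 1991), (27, 22, Argo, Vega, Rae, 1999), (27, 22, Argo, Vega, Rae, 2005), (27, 22, Argo, Vega, Rae, 2015), (27, 24, Vega, Argo, Kim, 1990), (27, 24, Vega, Argo, Kim, 1991), (27, 24, Vega, Argo, Kim, 1999), (27, 24, Vega, Argo, Kim, 2005), (27, 24, Vega, Argo, Kim, 2015), (27, 24, Vega, Argo, Rae, 1990), (27, 24, Vega, Argo, Rae, 1991), (27, 24, Vega, Argo, Rae, 1999), (27, 24, Vega, Argo, Rae, 2005), (27, 24, Vega, Argo, Rae, 2015), (27, 6, Delta, Omega, Kim, 1990), (27, 6, Delta, Omega, Kim, 1991), (27, 6, Delta, Omega, Kim, 1999), (27, 6, Delta, Omega, Kim, 2005), (27, 6, Delta, Omega, Kim, 2015), (27, 6, Delta, Omega, Rae, 1990), (27, 6, Delta, Omega, Rae, 1991), (27, 6, Delta, Omega, Rae, 1999), (27, 6, Delta, Omega, Rae, 2005), (27, 6, Delta, Omega, Rae, 2015)}
π[mid, title, aname]: project onto (mid, title, aname) (32 duplicate(s) eliminated) → {(27, Argo, Kim), (27, Argo, Rae), (27, Nova, Kim), (27, Nova, Rae), (27, Omega, Kim), (27, Omega, Rae), (27, Vega, Kim), (27, Vega, Rae)}

{(27, Argo, Kim), (27, Argo, Rae), (27, Nova, Kim), (27, Nova, Rae), (27, Omega, Kim), (27, Omega, Rae), (27, Vega, Kim), (27, Vega, Rae)}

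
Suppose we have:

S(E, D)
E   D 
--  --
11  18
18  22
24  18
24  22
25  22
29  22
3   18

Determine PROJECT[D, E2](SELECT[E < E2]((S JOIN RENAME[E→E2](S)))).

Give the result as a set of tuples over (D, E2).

{(18, 11), (18, 24), (22, 24), (22, 25), (22, 29)}

ρ[E→E2]: schema becomes (E2, D); tuples unchanged.
Natural join on D: {(11, 18, 11), (11, 18, 24), (11, 18, 3), (18, 22, 18), (18, 22, 24), (18, 22, 25), (18, 22, 29), (24, 18, 11), (24, 18, 24), (24, 18, 3), (24, 22, 18), (24, 22, 24), (24, 22, 25), (24, 22, 29), (25, 22, 18), (25, 22, 24), (25, 22, 25), (25, 22, 29), (29, 22, 18), (29, 22, 24), (29, 22, 25), (29, 22, 29), (3, 18, 11), (3, 18, 24), (3, 18, 3)}
Apply σ_{E < E2}; surviving tuples: {(11, 18, 24), (18, 22, 24), (18, 22, 25), (18, 22, 29), (24, 22, 25), (24, 22, 29), (25, 22, 29), (3, 18, 11), (3, 18, 24)}
Projecting to D, E2 (4 duplicate(s) eliminated): {(18, 11), (18, 24), (22, 24), (22, 25), (22, 29)}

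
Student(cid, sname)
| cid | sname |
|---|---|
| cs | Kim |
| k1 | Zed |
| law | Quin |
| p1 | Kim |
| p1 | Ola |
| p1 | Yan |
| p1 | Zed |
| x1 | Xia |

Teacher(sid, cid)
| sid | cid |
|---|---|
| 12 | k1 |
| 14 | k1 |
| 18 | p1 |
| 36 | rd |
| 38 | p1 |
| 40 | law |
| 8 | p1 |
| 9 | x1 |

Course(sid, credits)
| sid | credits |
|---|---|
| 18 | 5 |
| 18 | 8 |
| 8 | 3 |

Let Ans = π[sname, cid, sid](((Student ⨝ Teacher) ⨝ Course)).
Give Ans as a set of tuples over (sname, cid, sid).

{(Kim, p1, 18), (Kim, p1, 8), (Ola, p1, 18), (Ola, p1, 8), (Yan, p1, 18), (Yan, p1, 8), (Zed, p1, 18), (Zed, p1, 8)}

Natural join on cid: {(k1, Zed, 12), (k1, Zed, 14), (law, Quin, 40), (p1, Kim, 18), (p1, Kim, 38), (p1, Kim, 8), (p1, Ola, 18), (p1, Ola, 38), (p1, Ola, 8), (p1, Yan, 18), (p1, Yan, 38), (p1, Yan, 8), (p1, Zed, 18), (p1, Zed, 38), (p1, Zed, 8), (x1, Xia, 9)}
Natural join on sid: {(p1, Kim, 18, 5), (p1, Kim, 18, 8), (p1, Kim, 8, 3), (p1, Ola, 18, 5), (p1, Ola, 18, 8), (p1, Ola, 8, 3), (p1, Yan, 18, 5), (p1, Yan, 18, 8), (p1, Yan, 8, 3), (p1, Zed, 18, 5), (p1, Zed, 18, 8), (p1, Zed, 8, 3)}
Projecting to sname, cid, sid (4 duplicate(s) eliminated): {(Kim, p1, 18), (Kim, p1, 8), (Ola, p1, 18), (Ola, p1, 8), (Yan, p1, 18), (Yan, p1, 8), (Zed, p1, 18), (Zed, p1, 8)}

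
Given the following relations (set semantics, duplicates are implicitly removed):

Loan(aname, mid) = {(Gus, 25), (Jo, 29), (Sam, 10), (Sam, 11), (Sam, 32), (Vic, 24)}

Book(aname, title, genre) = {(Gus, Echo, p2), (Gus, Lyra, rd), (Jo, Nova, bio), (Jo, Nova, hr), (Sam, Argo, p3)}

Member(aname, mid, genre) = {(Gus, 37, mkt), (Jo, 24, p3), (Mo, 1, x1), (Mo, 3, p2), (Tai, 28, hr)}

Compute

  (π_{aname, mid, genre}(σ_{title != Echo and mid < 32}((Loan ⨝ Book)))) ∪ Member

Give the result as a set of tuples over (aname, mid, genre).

{(Gus, 25, rd), (Gus, 37, mkt), (Jo, 24, p3), (Jo, 29, bio), (Jo, 29, hr), (Mo, 1, x1), (Mo, 3, p2), (Sam, 10, p3), (Sam, 11, p3), (Tai, 28, hr)}

Loan ⋈ Book (natural join on aname): {(Gus, 25, Echo, p2), (Gus, 25, Lyra, rd), (Jo, 29, Nova, bio), (Jo, 29, Nova, hr), (Sam, 10, Argo, p3), (Sam, 11, Argo, p3), (Sam, 32, Argo, p3)}
σ[title != Echo and mid < 32]: keep tuples satisfying title != Echo and mid < 32 → {(Gus, 25, Lyra, rd), (Jo, 29, Nova, bio), (Jo, 29, Nova, hr), (Sam, 10, Argo, p3), (Sam, 11, Argo, p3)}
π_{aname, mid, genre} gives {(Gus, 25, rd), (Jo, 29, bio), (Jo, 29, hr), (Sam, 10, p3), (Sam, 11, p3)}.
Union: {(Gus, 25, rd), (Jo, 29, bio), (Jo, 29, hr), (Sam, 10, p3), (Sam, 11, p3)} with {(Gus, 37, mkt), (Jo, 24, p3), (Mo, 1, x1), (Mo, 3, p2), (Tai, 28, hr)} → {(Gus, 25, rd), (Gus, 37, mkt), (Jo, 24, p3), (Jo, 29, bio), (Jo, 29, hr), (Mo, 1, x1), (Mo, 3, p2), (Sam, 10, p3), (Sam, 11, p3), (Tai, 28, hr)}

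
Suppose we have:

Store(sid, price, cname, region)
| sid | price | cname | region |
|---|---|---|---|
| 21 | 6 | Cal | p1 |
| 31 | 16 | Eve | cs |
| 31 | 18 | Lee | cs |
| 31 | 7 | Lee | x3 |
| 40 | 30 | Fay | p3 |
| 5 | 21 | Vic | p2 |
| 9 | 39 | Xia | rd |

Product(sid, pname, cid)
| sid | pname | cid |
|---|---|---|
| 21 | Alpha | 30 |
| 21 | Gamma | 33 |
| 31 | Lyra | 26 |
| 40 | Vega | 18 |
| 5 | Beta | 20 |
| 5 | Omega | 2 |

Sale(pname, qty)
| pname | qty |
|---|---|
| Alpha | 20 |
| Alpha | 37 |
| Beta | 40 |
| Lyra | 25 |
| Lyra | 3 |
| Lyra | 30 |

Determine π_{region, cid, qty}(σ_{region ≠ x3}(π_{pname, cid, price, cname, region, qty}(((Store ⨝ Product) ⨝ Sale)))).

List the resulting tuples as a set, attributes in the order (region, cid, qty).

{(cs, 26, 25), (cs, 26, 3), (cs, 26, 30), (p1, 30, 20), (p1, 30, 37), (p2, 20, 40)}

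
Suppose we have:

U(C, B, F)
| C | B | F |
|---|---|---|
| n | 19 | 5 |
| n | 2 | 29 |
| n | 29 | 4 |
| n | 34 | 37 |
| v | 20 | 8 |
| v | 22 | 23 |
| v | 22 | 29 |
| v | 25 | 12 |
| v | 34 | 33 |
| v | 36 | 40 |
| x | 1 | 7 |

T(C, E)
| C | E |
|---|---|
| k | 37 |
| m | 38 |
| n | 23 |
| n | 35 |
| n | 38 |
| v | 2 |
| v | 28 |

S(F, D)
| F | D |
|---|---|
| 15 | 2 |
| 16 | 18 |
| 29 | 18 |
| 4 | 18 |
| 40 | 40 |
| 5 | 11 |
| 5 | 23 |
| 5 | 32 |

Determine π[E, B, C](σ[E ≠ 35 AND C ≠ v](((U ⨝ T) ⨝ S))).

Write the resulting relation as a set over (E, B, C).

{(23, 19, n), (23, 2, n), (23, 29, n), (38, 19, n), (38, 2, n), (38, 29, n)}

Natural join on C: {(n, 19, 5, 23), (n, 19, 5, 35), (n, 19, 5, 38), (n, 2, 29, 23), (n, 2, 29, 35), (n, 2, 29, 38), (n, 29, 4, 23), (n, 29, 4, 35), (n, 29, 4, 38), (n, 34, 37, 23), (n, 34, 37, 35), (n, 34, 37, 38), (v, 20, 8, 2), (v, 20, 8, 28), (v, 22, 23, 2), (v, 22, 23, 28), (v, 22, 29, 2), (v, 22, 29, 28), (v, 25, 12, 2), (v, 25, 12, 28), (v, 34, 33, 2), (v, 34, 33, 28), (v, 36, 40, 2), (v, 36, 40, 28)}
Natural join on F: {(n, 19, 5, 23, 11), (n, 19, 5, 23, 23), (n, 19, 5, 23, 32), (n, 19, 5, 35, 11), (n, 19, 5, 35, 23), (n, 19, 5, 35, 32), (n, 19, 5, 38, 11), (n, 19, 5, 38, 23), (n, 19, 5, 38, 32), (n, 2, 29, 23, 18), (n, 2, 29, 35, 18), (n, 2, 29, 38, 18), (n, 29, 4, 23, 18), (n, 29, 4, 35, 18), (n, 29, 4, 38, 18), (v, 22, 29, 2, 18), (v, 22, 29, 28, 18), (v, 36, 40, 2, 40), (v, 36, 40, 28, 40)}
Filtering on E ≠ 35 AND C ≠ v leaves {(n, 19, 5, 23, 11), (n, 19, 5, 23, 23), (n, 19, 5, 23, 32), (n, 19, 5, 38, 11), (n, 19, 5, 38, 23), (n, 19, 5, 38, 32), (n, 2, 29, 23, 18), (n, 2, 29, 38, 18), (n, 29, 4, 23, 18), (n, 29, 4, 38, 18)}.
Projecting to E, B, C (4 duplicate(s) eliminated): {(23, 19, n), (23, 2, n), (23, 29, n), (38, 19, n), (38, 2, n), (38, 29, n)}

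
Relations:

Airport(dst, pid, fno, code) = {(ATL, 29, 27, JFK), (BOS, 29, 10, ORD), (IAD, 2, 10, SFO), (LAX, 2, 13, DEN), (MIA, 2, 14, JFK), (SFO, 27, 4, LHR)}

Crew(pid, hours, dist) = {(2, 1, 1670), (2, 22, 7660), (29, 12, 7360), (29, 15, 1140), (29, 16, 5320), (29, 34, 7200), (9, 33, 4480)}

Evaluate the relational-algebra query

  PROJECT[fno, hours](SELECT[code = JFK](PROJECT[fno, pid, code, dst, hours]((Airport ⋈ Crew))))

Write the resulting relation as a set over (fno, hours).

Joining Airport and Crew on pid yields {(ATL, 29, 27, JFK, 12, 7360), (ATL, 29, 27, JFK, 15, 1140), (ATL, 29, 27, JFK, 16, 5320), (ATL, 29, 27, JFK, 34, 7200), (BOS, 29, 10, ORD, 12, 7360), (BOS, 29, 10, ORD, 15, 1140), (BOS, 29, 10, ORD, 16, 5320), (BOS, 29, 10, ORD, 34, 7200), (IAD, 2, 10, SFO, 1, 1670), (IAD, 2, 10, SFO, 22, 7660), (LAX, 2, 13, DEN, 1, 1670), (LAX, 2, 13, DEN, 22, 7660), (MIA, 2, 14, JFK, 1, 1670), (MIA, 2, 14, JFK, 22, 7660)}.
Keep only column(s) fno, pid, code, dst, hours: {(10, 2, SFO, IAD, 1), (10, 2, SFO, IAD, 22), (10, 29, ORD, BOS, 12), (10, 29, ORD, BOS, 15), (10, 29, ORD, BOS, 16), (10, 29, ORD, BOS, 34), (13, 2, DEN, LAX, 1), (13, 2, DEN, LAX, 22), (14, 2, JFK, MIA, 1), (14, 2, JFK, MIA, 22), (27, 29, JFK, ATL, 12), (27, 29, JFK, ATL, 15), (27, 29, JFK, ATL, 16), (27, 29, JFK, ATL, 34)}
Selection code = JFK: {(14, 2, JFK, MIA, 1), (14, 2, JFK, MIA, 22), (27, 29, JFK, ATL, 12), (27, 29, JFK, ATL, 15), (27, 29, JFK, ATL, 16), (27, 29, JFK, ATL, 34)}
Keep only column(s) fno, hours: {(14, 1), (14, 22), (27, 12), (27, 15), (27, 16), (27, 34)}

{(14, 1), (14, 22), (27, 12), (27, 15), (27, 16), (27, 34)}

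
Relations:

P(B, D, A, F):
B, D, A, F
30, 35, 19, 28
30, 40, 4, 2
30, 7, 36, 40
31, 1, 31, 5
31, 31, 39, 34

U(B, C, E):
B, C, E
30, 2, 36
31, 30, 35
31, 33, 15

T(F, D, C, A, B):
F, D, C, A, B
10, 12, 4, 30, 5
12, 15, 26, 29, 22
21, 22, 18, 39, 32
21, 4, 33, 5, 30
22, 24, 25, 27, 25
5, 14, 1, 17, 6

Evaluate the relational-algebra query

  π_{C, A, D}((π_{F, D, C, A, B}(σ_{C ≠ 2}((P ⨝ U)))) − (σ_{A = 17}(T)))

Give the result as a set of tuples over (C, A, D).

{(30, 31, 1), (30, 39, 31), (33, 31, 1), (33, 39, 31)}

Natural join on B: {(30, 35, 19, 28, 2, 36), (30, 40, 4, 2, 2, 36), (30, 7, 36, 40, 2, 36), (31, 1, 31, 5, 30, 35), (31, 1, 31, 5, 33, 15), (31, 31, 39, 34, 30, 35), (31, 31, 39, 34, 33, 15)}
Apply σ_{C ≠ 2}; surviving tuples: {(31, 1, 31, 5, 30, 35), (31, 1, 31, 5, 33, 15), (31, 31, 39, 34, 30, 35), (31, 31, 39, 34, 33, 15)}
Projecting to F, D, C, A, B: {(34, 31, 30, 39, 31), (34, 31, 33, 39, 31), (5, 1, 30, 31, 31), (5, 1, 33, 31, 31)}
Apply σ_{A = 17}; surviving tuples: {(5, 14, 1, 17, 6)}
Taking the difference: {(34, 31, 30, 39, 31), (34, 31, 33, 39, 31), (5, 1, 30, 31, 31), (5, 1, 33, 31, 31)}
Projecting to C, A, D: {(30, 31, 1), (30, 39, 31), (33, 31, 1), (33, 39, 31)}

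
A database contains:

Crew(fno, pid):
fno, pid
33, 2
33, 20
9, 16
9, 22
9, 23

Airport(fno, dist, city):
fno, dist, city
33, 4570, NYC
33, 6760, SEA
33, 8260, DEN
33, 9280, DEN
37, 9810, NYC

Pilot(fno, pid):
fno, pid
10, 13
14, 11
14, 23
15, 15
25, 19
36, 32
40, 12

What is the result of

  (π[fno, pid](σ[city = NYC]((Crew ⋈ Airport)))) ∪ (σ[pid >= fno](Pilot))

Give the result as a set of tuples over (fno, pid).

Crew ⋈ Airport (natural join on fno): {(33, 2, 4570, NYC), (33, 2, 6760, SEA), (33, 2, 8260, DEN), (33, 2, 9280, DEN), (33, 20, 4570, NYC), (33, 20, 6760, SEA), (33, 20, 8260, DEN), (33, 20, 9280, DEN)}
Selection city = NYC: {(33, 2, 4570, NYC), (33, 20, 4570, NYC)}
Keep only column(s) fno, pid: {(33, 2), (33, 20)}
Selection pid >= fno: {(10, 13), (14, 23), (15, 15)}
Union: {(33, 2), (33, 20)} with {(10, 13), (14, 23), (15, 15)} → {(10, 13), (14, 23), (15, 15), (33, 2), (33, 20)}

{(10, 13), (14, 23), (15, 15), (33, 2), (33, 20)}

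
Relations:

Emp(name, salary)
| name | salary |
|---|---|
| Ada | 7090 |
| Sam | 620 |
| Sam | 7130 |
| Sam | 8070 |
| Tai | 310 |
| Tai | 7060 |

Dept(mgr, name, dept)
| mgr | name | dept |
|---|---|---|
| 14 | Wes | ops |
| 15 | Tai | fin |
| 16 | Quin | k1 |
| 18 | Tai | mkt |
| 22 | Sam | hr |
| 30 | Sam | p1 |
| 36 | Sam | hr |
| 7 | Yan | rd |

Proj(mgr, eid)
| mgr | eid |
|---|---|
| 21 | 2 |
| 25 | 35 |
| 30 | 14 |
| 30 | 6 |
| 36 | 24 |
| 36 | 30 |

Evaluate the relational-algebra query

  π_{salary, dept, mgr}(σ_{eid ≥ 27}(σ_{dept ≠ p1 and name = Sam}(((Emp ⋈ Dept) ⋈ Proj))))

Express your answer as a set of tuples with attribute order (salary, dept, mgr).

{(620, hr, 36), (7130, hr, 36), (8070, hr, 36)}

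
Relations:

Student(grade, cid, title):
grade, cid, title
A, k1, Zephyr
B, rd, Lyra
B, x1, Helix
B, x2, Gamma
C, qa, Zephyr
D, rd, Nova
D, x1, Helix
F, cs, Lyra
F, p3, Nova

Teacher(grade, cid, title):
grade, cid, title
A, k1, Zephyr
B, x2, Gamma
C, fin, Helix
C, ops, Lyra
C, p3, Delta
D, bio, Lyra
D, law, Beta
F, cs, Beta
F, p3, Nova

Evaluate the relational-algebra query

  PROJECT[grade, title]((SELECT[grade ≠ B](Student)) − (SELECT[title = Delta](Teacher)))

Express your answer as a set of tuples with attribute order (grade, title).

Apply σ_{grade ≠ B}; surviving tuples: {(A, k1, Zephyr), (C, qa, Zephyr), (D, rd, Nova), (D, x1, Helix), (F, cs, Lyra), (F, p3, Nova)}
Apply σ_{title = Delta}; surviving tuples: {(C, p3, Delta)}
Taking the difference: {(A, k1, Zephyr), (C, qa, Zephyr), (D, rd, Nova), (D, x1, Helix), (F, cs, Lyra), (F, p3, Nova)}
π_{grade, title} gives {(A, Zephyr), (C, Zephyr), (D, Helix), (D, Nova), (F, Lyra), (F, Nova)}.

{(A, Zephyr), (C, Zephyr), (D, Helix), (D, Nova), (F, Lyra), (F, Nova)}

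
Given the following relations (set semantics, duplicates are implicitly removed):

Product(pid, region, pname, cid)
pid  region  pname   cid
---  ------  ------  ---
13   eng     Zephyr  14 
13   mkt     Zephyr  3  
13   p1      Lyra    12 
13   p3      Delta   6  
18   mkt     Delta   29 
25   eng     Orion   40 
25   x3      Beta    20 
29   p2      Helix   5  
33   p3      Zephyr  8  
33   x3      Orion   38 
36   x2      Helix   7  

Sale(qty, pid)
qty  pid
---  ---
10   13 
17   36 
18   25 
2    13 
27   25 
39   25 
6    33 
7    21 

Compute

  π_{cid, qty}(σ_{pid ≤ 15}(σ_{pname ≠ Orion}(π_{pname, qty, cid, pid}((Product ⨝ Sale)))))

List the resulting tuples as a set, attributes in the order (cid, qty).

Product ⋈ Sale (natural join on pid): {(13, eng, Zephyr, 14, 10), (13, eng, Zephyr, 14, 2), (13, mkt, Zephyr, 3, 10), (13, mkt, Zephyr, 3, 2), (13, p1, Lyra, 12, 10), (13, p1, Lyra, 12, 2), (13, p3, Delta, 6, 10), (13, p3, Delta, 6, 2), (25, eng, Orion, 40, 18), (25, eng, Orion, 40, 27), (25, eng, Orion, 40, 39), (25, x3, Beta, 20, 18), (25, x3, Beta, 20, 27), (25, x3, Beta, 20, 39), (33, p3, Zephyr, 8, 6), (33, x3, Orion, 38, 6), (36, x2, Helix, 7, 17)}
Projecting to pname, qty, cid, pid: {(Beta, 18, 20, 25), (Beta, 27, 20, 25), (Beta, 39, 20, 25), (Delta, 10, 6, 13), (Delta, 2, 6, 13), (Helix, 17, 7, 36), (Lyra, 10, 12, 13), (Lyra, 2, 12, 13), (Orion, 18, 40, 25), (Orion, 27, 40, 25), (Orion, 39, 40, 25), (Orion, 6, 38, 33), (Zephyr, 10, 14, 13), (Zephyr, 10, 3, 13), (Zephyr, 2, 14, 13), (Zephyr, 2, 3, 13), (Zephyr, 6, 8, 33)}
σ[pname ≠ Orion]: keep tuples satisfying pname ≠ Orion → {(Beta, 18, 20, 25), (Beta, 27, 20, 25), (Beta, 39, 20, 25), (Delta, 10, 6, 13), (Delta, 2, 6, 13), (Helix, 17, 7, 36), (Lyra, 10, 12, 13), (Lyra, 2, 12, 13), (Zephyr, 10, 14, 13), (Zephyr, 10, 3, 13), (Zephyr, 2, 14, 13), (Zephyr, 2, 3, 13), (Zephyr, 6, 8, 33)}
σ[pid ≤ 15]: keep tuples satisfying pid ≤ 15 → {(Delta, 10, 6, 13), (Delta, 2, 6, 13), (Lyra, 10, 12, 13), (Lyra, 2, 12, 13), (Zephyr, 10, 14, 13), (Zephyr, 10, 3, 13), (Zephyr, 2, 14, 13), (Zephyr, 2, 3, 13)}
Projecting to cid, qty: {(12, 10), (12, 2), (14, 10), (14, 2), (3, 10), (3, 2), (6, 10), (6, 2)}

{(12, 10), (12, 2), (14, 10), (14, 2), (3, 10), (3, 2), (6, 10), (6, 2)}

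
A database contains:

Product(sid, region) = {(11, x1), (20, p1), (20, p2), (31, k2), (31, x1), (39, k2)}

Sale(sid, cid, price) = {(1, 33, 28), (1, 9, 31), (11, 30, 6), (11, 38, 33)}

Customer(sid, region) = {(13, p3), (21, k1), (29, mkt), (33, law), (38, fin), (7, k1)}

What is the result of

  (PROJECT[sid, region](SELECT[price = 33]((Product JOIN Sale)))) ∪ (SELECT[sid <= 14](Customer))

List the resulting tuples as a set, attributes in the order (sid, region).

{(11, x1), (13, p3), (7, k1)}

Joining Product and Sale on sid yields {(11, x1, 30, 6), (11, x1, 38, 33)}.
Selection price = 33: {(11, x1, 38, 33)}
Projecting to sid, region: {(11, x1)}
Selection sid <= 14: {(13, p3), (7, k1)}
Taking the union: {(11, x1), (13, p3), (7, k1)}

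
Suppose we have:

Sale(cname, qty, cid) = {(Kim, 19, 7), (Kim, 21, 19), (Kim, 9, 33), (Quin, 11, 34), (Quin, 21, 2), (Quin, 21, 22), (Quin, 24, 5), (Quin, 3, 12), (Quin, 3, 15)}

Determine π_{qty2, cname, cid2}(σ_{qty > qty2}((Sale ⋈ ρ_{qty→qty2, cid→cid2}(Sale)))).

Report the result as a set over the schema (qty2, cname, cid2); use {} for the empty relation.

{(11, Quin, 34), (19, Kim, 7), (21, Quin, 2), (21, Quin, 22), (3, Quin, 12), (3, Quin, 15), (9, Kim, 33)}

ρ[qty→qty2, cid→cid2]: schema becomes (cname, qty2, cid2); tuples unchanged.
Natural join on cname: {(Kim, 19, 7, 19, 7), (Kim, 19, 7, 21, 19), (Kim, 19, 7, 9, 33), (Kim, 21, 19, 19, 7), (Kim, 21, 19, 21, 19), (Kim, 21, 19, 9, 33), (Kim, 9, 33, 19, 7), (Kim, 9, 33, 21, 19), (Kim, 9, 33, 9, 33), (Quin, 11, 34, 11, 34), (Quin, 11, 34, 21, 2), (Quin, 11, 34, 21, 22), (Quin, 11, 34, 24, 5), (Quin, 11, 34, 3, 12), (Quin, 11, 34, 3, 15), (Quin, 21, 2, 11, 34), (Quin, 21, 2, 21, 2), (Quin, 21, 2, 21, 22), (Quin, 21, 2, 24, 5), (Quin, 21, 2, 3, 12), (Quin, 21, 2, 3, 15), (Quin, 21, 22, 11, 34), (Quin, 21, 22, 21, 2), (Quin, 21, 22, 21, 22), (Quin, 21, 22, 24, 5), (Quin, 21, 22, 3, 12), (Quin, 21, 22, 3, 15), (Quin, 24, 5, 11, 34), (Quin, 24, 5, 21, 2), (Quin, 24, 5, 21, 22), (Quin, 24, 5, 24, 5), (Quin, 24, 5, 3, 12), (Quin, 24, 5, 3, 15), (Quin, 3, 12, 11, 34), (Quin, 3, 12, 21, 2), (Quin, 3, 12, 21, 22), (Quin, 3, 12, 24, 5), (Quin, 3, 12, 3, 12), (Quin, 3, 12, 3, 15), (Quin, 3, 15, 11, 34), (Quin, 3, 15, 21, 2), (Quin, 3, 15, 21, 22), (Quin, 3, 15, 24, 5), (Quin, 3, 15, 3, 12), (Quin, 3, 15, 3, 15)}
Filtering on qty > qty2 leaves {(Kim, 19, 7, 9, 33), (Kim, 21, 19, 19, 7), (Kim, 21, 19, 9, 33), (Quin, 11, 34, 3, 12), (Quin, 11, 34, 3, 15), (Quin, 21, 2, 11, 34), (Quin, 21, 2, 3, 12), (Quin, 21, 2, 3, 15), (Quin, 21, 22, 11, 34), (Quin, 21, 22, 3, 12), (Quin, 21, 22, 3, 15), (Quin, 24, 5, 11, 34), (Quin, 24, 5, 21, 2), (Quin, 24, 5, 21, 22), (Quin, 24, 5, 3, 12), (Quin, 24, 5, 3, 15)}.
Projecting to qty2, cname, cid2 (9 duplicate(s) eliminated): {(11, Quin, 34), (19, Kim, 7), (21, Quin, 2), (21, Quin, 22), (3, Quin, 12), (3, Quin, 15), (9, Kim, 33)}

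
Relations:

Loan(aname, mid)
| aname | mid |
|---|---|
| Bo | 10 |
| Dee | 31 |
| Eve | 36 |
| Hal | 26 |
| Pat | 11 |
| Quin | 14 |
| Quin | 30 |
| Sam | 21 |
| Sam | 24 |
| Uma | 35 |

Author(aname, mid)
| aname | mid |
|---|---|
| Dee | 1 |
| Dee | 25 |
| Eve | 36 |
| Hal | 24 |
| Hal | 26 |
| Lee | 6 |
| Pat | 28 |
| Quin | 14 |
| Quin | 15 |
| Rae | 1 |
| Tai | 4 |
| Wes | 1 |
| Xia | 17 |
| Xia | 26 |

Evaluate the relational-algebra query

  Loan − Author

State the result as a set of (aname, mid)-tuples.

{(Bo, 10), (Dee, 31), (Pat, 11), (Quin, 30), (Sam, 21), (Sam, 24), (Uma, 35)}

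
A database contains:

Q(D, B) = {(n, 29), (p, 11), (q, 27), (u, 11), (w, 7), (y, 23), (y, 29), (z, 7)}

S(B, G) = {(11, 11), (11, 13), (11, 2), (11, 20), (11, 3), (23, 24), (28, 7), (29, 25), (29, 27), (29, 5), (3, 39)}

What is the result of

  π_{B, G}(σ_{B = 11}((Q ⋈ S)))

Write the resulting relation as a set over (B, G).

{(11, 11), (11, 13), (11, 2), (11, 20), (11, 3)}

Joining Q and S on B yields {(n, 29, 25), (n, 29, 27), (n, 29, 5), (p, 11, 11), (p, 11, 13), (p, 11, 2), (p, 11, 20), (p, 11, 3), (u, 11, 11), (u, 11, 13), (u, 11, 2), (u, 11, 20), (u, 11, 3), (y, 23, 24), (y, 29, 25), (y, 29, 27), (y, 29, 5)}.
Selection B = 11: {(p, 11, 11), (p, 11, 13), (p, 11, 2), (p, 11, 20), (p, 11, 3), (u, 11, 11), (u, 11, 13), (u, 11, 2), (u, 11, 20), (u, 11, 3)}
Projecting to B, G (5 duplicate(s) eliminated): {(11, 11), (11, 13), (11, 2), (11, 20), (11, 3)}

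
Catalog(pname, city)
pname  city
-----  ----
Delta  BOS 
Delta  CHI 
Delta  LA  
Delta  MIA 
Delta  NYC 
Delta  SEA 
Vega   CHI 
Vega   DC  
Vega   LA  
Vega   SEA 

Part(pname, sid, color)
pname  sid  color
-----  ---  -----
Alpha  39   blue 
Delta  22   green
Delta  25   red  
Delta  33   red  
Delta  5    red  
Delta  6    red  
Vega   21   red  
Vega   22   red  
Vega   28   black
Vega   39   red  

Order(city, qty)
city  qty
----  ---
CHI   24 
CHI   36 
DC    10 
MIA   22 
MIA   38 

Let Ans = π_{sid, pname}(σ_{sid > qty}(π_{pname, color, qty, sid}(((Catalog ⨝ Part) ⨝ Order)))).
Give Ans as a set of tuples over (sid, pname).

{(21, Vega), (22, Vega), (25, Delta), (28, Vega), (33, Delta), (39, Vega)}

Natural join on pname: {(Delta, BOS, 22, green), (Delta, BOS, 25, red), (Delta, BOS, 33, red), (Delta, BOS, 5, red), (Delta, BOS, 6, red), (Delta, CHI, 22, green), (Delta, CHI, 25, red), (Delta, CHI, 33, red), (Delta, CHI, 5, red), (Delta, CHI, 6, red), (Delta, LA, 22, green), (Delta, LA, 25, red), (Delta, LA, 33, red), (Delta, LA, 5, red), (Delta, LA, 6, red), (Delta, MIA, 22, green), (Delta, MIA, 25, red), (Delta, MIA, 33, red), (Delta, MIA, 5, red), (Delta, MIA, 6, red), (Delta, NYC, 22, green), (Delta, NYC, 25, red), (Delta, NYC, 33, red), (Delta, NYC, 5, red), (Delta, NYC, 6, red), (Delta, SEA, 22, green), (Delta, SEA, 25, red), (Delta, SEA, 33, red), (Delta, SEA, 5, red), (Delta, SEA, 6, red), (Vega, CHI, 21, red), (Vega, CHI, 22, red), (Vega, CHI, 28, black), (Vega, CHI, 39, red), (Vega, DC, 21, red), (Vega, DC, 22, red), (Vega, DC, 28, black), (Vega, DC, 39, red), (Vega, LA, 21, red), (Vega, LA, 22, red), (Vega, LA, 28, black), (Vega, LA, 39, red), (Vega, SEA, 21, red), (Vega, SEA, 22, red), (Vega, SEA, 28, black), (Vega, SEA, 39, red)}
Natural join on city: {(Delta, CHI, 22, green, 24), (Delta, CHI, 22, green, 36), (Delta, CHI, 25, red, 24), (Delta, CHI, 25, red, 36), (Delta, CHI, 33, red, 24), (Delta, CHI, 33, red, 36), (Delta, CHI, 5, red, 24), (Delta, CHI, 5, red, 36), (Delta, CHI, 6, red, 24), (Delta, CHI, 6, red, 36), (Delta, MIA, 22, green, 22), (Delta, MIA, 22, green, 38), (Delta, MIA, 25, red, 22), (Delta, MIA, 25, red, 38), (Delta, MIA, 33, red, 22), (Delta, MIA, 33, red, 38), (Delta, MIA, 5, red, 22), (Delta, MIA, 5, red, 38), (Delta, MIA, 6, red, 22), (Delta, MIA, 6, red, 38), (Vega, CHI, 21, red, 24), (Vega, CHI, 21, red, 36), (Vega, CHI, 22, red, 24), (Vega, CHI, 22, red, 36), (Vega, CHI, 28, black, 24), (Vega, CHI, 28, black, 36), (Vega, CHI, 39, red, 24), (Vega, CHI, 39, red, 36), (Vega, DC, 21, red, 10), (Vega, DC, 22, red, 10), (Vega, DC, 28, black, 10), (Vega, DC, 39, red, 10)}
π[pname, color, qty, sid]: project onto (pname, color, qty, sid) → {(Delta, green, 22, 22), (Delta, green, 24, 22), (Delta, green, 36, 22), (Delta, green, 38, 22), (Delta, red, 22, 25), (Delta, red, 22, 33), (Delta, red, 22, 5), (Delta, red, 22, 6), (Delta, red, 24, 25), (Delta, red, 24, 33), (Delta, red, 24, 5), (Delta, red, 24, 6), (Delta, red, 36, 25), (Delta, red, 36, 33), (Delta, red, 36, 5), (Delta, red, 36, 6), (Delta, red, 38, 25), (Delta, red, 38, 33), (Delta, red, 38, 5), (Delta, red, 38, 6), (Vega, black, 10, 28), (Vega, black, 24, 28), (Vega, black, 36, 28), (Vega, red, 10, 21), (Vega, red, 10, 22), (Vega, red, 10, 39), (Vega, red, 24, 21), (Vega, red, 24, 22), (Vega, red, 24, 39), (Vega, red, 36, 21), (Vega, red, 36, 22), (Vega, red, 36, 39)}
Apply σ_{sid > qty}; surviving tuples: {(Delta, red, 22, 25), (Delta, red, 22, 33), (Delta, red, 24, 25), (Delta, red, 24, 33), (Vega, black, 10, 28), (Vega, black, 24, 28), (Vega, red, 10, 21), (Vega, red, 10, 22), (Vega, red, 10, 39), (Vega, red, 24, 39), (Vega, red, 36, 39)}
π[sid, pname]: project onto (sid, pname) (5 duplicate(s) eliminated) → {(21, Vega), (22, Vega), (25, Delta), (28, Vega), (33, Delta), (39, Vega)}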